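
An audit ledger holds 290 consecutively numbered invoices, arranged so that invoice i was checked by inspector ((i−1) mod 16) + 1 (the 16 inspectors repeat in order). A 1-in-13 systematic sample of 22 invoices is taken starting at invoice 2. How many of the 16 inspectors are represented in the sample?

16

Consecutive selections differ by k = 13, so their inspector numbers differ by 13 mod 16 = 13.
gcd(13, 16) = 1, so the sample visits 16/1 = 16 distinct residues mod 16.
Start 2 is inspector 2; the inspectors hit are 1, 2, 3, 4, 5, 6, 7, 8, 9, 10, 11, 12, 13, 14, 15, 16.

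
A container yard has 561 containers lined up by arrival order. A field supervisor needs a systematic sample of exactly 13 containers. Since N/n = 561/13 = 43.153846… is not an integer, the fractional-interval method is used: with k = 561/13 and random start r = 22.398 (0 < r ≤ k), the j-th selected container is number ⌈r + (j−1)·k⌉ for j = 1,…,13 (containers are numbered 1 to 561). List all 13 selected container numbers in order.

23, 66, 109, 152, 196, 239, 282, 325, 368, 411, 454, 498, 541

j=1: r + 0k = 22.398 → ⌈·⌉ = 23
j=2: r + 1k = 65.551846… → ⌈·⌉ = 66
j=3: r + 2k = 108.705692… → ⌈·⌉ = 109
j=4: r + 3k = 151.859538… → ⌈·⌉ = 152
j=5: r + 4k = 195.013384… → ⌈·⌉ = 196
j=6: r + 5k = 238.167230… → ⌈·⌉ = 239
j=7: r + 6k = 281.321076… → ⌈·⌉ = 282
j=8: r + 7k = 324.474923… → ⌈·⌉ = 325
j=9: r + 8k = 367.628769… → ⌈·⌉ = 368
j=10: r + 9k = 410.782615… → ⌈·⌉ = 411
j=11: r + 10k = 453.936461… → ⌈·⌉ = 454
j=12: r + 11k = 497.090307… → ⌈·⌉ = 498
j=13: r + 12k = 540.244153… → ⌈·⌉ = 541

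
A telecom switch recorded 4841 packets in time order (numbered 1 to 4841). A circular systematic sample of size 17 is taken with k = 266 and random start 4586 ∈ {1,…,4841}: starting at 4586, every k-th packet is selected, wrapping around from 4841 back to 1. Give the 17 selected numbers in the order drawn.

Selection 1: 4586
Selection 2: 4586 + 266 = 4852 → 4852 − 4841 = 11
Selection 3: 11 + 266 = 277
Selection 4: 277 + 266 = 543
Selection 5: 543 + 266 = 809
Selection 6: 809 + 266 = 1075
Selection 7: 1075 + 266 = 1341
Selection 8: 1341 + 266 = 1607
Selection 9: 1607 + 266 = 1873
Selection 10: 1873 + 266 = 2139
Selection 11: 2139 + 266 = 2405
Selection 12: 2405 + 266 = 2671
Selection 13: 2671 + 266 = 2937
Selection 14: 2937 + 266 = 3203
Selection 15: 3203 + 266 = 3469
Selection 16: 3469 + 266 = 3735
Selection 17: 3735 + 266 = 4001

4586, 11, 277, 543, 809, 1075, 1341, 1607, 1873, 2139, 2405, 2671, 2937, 3203, 3469, 3735, 4001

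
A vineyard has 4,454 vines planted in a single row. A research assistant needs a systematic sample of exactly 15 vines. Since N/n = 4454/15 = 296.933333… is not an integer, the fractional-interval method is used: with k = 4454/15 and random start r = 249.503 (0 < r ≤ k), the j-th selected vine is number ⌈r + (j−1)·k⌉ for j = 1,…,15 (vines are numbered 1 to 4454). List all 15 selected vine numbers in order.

250, 547, 844, 1141, 1438, 1735, 2032, 2329, 2625, 2922, 3219, 3516, 3813, 4110, 4407

j=1: r + 0k = 249.503 → ⌈·⌉ = 250
j=2: r + 1k = 546.436333… → ⌈·⌉ = 547
j=3: r + 2k = 843.369666… → ⌈·⌉ = 844
j=4: r + 3k = 1140.303 → ⌈·⌉ = 1141
j=5: r + 4k = 1437.236333… → ⌈·⌉ = 1438
j=6: r + 5k = 1734.169666… → ⌈·⌉ = 1735
j=7: r + 6k = 2031.103 → ⌈·⌉ = 2032
j=8: r + 7k = 2328.036333… → ⌈·⌉ = 2329
j=9: r + 8k = 2624.969666… → ⌈·⌉ = 2625
j=10: r + 9k = 2921.903 → ⌈·⌉ = 2922
j=11: r + 10k = 3218.836333… → ⌈·⌉ = 3219
j=12: r + 11k = 3515.769666… → ⌈·⌉ = 3516
j=13: r + 12k = 3812.703 → ⌈·⌉ = 3813
j=14: r + 13k = 4109.636333… → ⌈·⌉ = 4110
j=15: r + 14k = 4406.569666… → ⌈·⌉ = 4407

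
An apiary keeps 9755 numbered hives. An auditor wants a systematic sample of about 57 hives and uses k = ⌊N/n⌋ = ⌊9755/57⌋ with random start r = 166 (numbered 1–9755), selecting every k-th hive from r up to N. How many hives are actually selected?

57

k = ⌊9755/57⌋ = 171
Achieved size = ⌊(9755 − 166)/171⌋ + 1 = ⌊9589/171⌋ + 1 = 56 + 1 = 57
(last selection: 166 + 56×171 = 9742 ≤ 9755; next would be 9913 > 9755)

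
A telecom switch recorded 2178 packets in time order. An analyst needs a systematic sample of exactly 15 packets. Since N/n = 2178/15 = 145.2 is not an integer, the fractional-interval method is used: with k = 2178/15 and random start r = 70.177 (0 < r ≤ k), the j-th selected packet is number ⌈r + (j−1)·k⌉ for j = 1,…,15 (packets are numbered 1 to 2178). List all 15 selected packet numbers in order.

71, 216, 361, 506, 651, 797, 942, 1087, 1232, 1377, 1523, 1668, 1813, 1958, 2103

j=1: r + 0k = 70.177 → ⌈·⌉ = 71
j=2: r + 1k = 215.377 → ⌈·⌉ = 216
j=3: r + 2k = 360.577 → ⌈·⌉ = 361
j=4: r + 3k = 505.777 → ⌈·⌉ = 506
j=5: r + 4k = 650.977 → ⌈·⌉ = 651
j=6: r + 5k = 796.177 → ⌈·⌉ = 797
j=7: r + 6k = 941.377 → ⌈·⌉ = 942
j=8: r + 7k = 1086.577 → ⌈·⌉ = 1087
j=9: r + 8k = 1231.777 → ⌈·⌉ = 1232
j=10: r + 9k = 1376.977 → ⌈·⌉ = 1377
j=11: r + 10k = 1522.177 → ⌈·⌉ = 1523
j=12: r + 11k = 1667.377 → ⌈·⌉ = 1668
j=13: r + 12k = 1812.577 → ⌈·⌉ = 1813
j=14: r + 13k = 1957.777 → ⌈·⌉ = 1958
j=15: r + 14k = 2102.977 → ⌈·⌉ = 2103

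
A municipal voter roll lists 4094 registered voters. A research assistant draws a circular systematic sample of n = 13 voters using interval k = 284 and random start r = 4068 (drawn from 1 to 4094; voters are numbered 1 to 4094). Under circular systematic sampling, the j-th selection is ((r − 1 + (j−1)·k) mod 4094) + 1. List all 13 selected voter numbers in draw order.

Selection 1: 4068
Selection 2: 4068 + 284 = 4352 → 4352 − 4094 = 258
Selection 3: 258 + 284 = 542
Selection 4: 542 + 284 = 826
Selection 5: 826 + 284 = 1110
Selection 6: 1110 + 284 = 1394
Selection 7: 1394 + 284 = 1678
Selection 8: 1678 + 284 = 1962
Selection 9: 1962 + 284 = 2246
Selection 10: 2246 + 284 = 2530
Selection 11: 2530 + 284 = 2814
Selection 12: 2814 + 284 = 3098
Selection 13: 3098 + 284 = 3382

4068, 258, 542, 826, 1110, 1394, 1678, 1962, 2246, 2530, 2814, 3098, 3382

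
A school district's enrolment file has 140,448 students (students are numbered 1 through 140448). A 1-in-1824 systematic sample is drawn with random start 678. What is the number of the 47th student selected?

84582

k = 1824
47th selection = r + (47−1)·k = 678 + 46×1824 = 678 + 83904 = 84582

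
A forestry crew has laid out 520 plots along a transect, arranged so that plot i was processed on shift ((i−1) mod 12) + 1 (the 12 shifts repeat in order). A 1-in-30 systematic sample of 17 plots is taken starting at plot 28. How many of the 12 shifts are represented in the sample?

Consecutive selections differ by k = 30, so their shift numbers differ by 30 mod 12 = 6.
gcd(30, 12) = 6, so the sample visits 12/6 = 2 distinct residues mod 12.
Start 28 is shift 4; the shifts hit are 4, 10.

2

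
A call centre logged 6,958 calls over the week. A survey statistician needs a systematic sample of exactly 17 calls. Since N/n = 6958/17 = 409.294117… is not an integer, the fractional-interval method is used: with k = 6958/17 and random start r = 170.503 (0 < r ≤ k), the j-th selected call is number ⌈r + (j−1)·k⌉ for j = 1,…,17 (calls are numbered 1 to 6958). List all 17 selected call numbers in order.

j=1: r + 0k = 170.503 → ⌈·⌉ = 171
j=2: r + 1k = 579.797117… → ⌈·⌉ = 580
j=3: r + 2k = 989.091235… → ⌈·⌉ = 990
j=4: r + 3k = 1398.385352… → ⌈·⌉ = 1399
j=5: r + 4k = 1807.679470… → ⌈·⌉ = 1808
j=6: r + 5k = 2216.973588… → ⌈·⌉ = 2217
j=7: r + 6k = 2626.267705… → ⌈·⌉ = 2627
j=8: r + 7k = 3035.561823… → ⌈·⌉ = 3036
j=9: r + 8k = 3444.855941… → ⌈·⌉ = 3445
j=10: r + 9k = 3854.150058… → ⌈·⌉ = 3855
j=11: r + 10k = 4263.444176… → ⌈·⌉ = 4264
j=12: r + 11k = 4672.738294… → ⌈·⌉ = 4673
j=13: r + 12k = 5082.032411… → ⌈·⌉ = 5083
j=14: r + 13k = 5491.326529… → ⌈·⌉ = 5492
j=15: r + 14k = 5900.620647… → ⌈·⌉ = 5901
j=16: r + 15k = 6309.914764… → ⌈·⌉ = 6310
j=17: r + 16k = 6719.208882… → ⌈·⌉ = 6720

171, 580, 990, 1399, 1808, 2217, 2627, 3036, 3445, 3855, 4264, 4673, 5083, 5492, 5901, 6310, 6720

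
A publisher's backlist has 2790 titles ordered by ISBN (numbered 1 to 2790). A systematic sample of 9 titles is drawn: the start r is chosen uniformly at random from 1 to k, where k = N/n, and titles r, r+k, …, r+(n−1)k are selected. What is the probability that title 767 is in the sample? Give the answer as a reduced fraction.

1/310

k = 2790/9 = 310.
Title 767 is selected iff r ≡ 767 (mod 310); exactly one such r in {1,…,310}.
Inclusion probability = 1/310.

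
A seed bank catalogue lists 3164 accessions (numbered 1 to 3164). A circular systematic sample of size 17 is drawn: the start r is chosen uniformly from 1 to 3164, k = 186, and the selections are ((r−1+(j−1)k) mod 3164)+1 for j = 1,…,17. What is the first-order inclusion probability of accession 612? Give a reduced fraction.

For each position j, as r ranges over 1…3164 the j-th selection hits every accession exactly once, so accession 612 is selected for exactly 17 of the 3164 starts.
Inclusion probability = 17/3164.

17/3164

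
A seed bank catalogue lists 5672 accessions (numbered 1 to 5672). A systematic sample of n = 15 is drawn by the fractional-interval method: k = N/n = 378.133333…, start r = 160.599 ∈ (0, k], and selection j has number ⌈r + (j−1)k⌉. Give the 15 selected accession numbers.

j=1: r + 0k = 160.599 → ⌈·⌉ = 161
j=2: r + 1k = 538.732333… → ⌈·⌉ = 539
j=3: r + 2k = 916.865666… → ⌈·⌉ = 917
j=4: r + 3k = 1294.999 → ⌈·⌉ = 1295
j=5: r + 4k = 1673.132333… → ⌈·⌉ = 1674
j=6: r + 5k = 2051.265666… → ⌈·⌉ = 2052
j=7: r + 6k = 2429.399 → ⌈·⌉ = 2430
j=8: r + 7k = 2807.532333… → ⌈·⌉ = 2808
j=9: r + 8k = 3185.665666… → ⌈·⌉ = 3186
j=10: r + 9k = 3563.799 → ⌈·⌉ = 3564
j=11: r + 10k = 3941.932333… → ⌈·⌉ = 3942
j=12: r + 11k = 4320.065666… → ⌈·⌉ = 4321
j=13: r + 12k = 4698.199 → ⌈·⌉ = 4699
j=14: r + 13k = 5076.332333… → ⌈·⌉ = 5077
j=15: r + 14k = 5454.465666… → ⌈·⌉ = 5455

161, 539, 917, 1295, 1674, 2052, 2430, 2808, 3186, 3564, 3942, 4321, 4699, 5077, 5455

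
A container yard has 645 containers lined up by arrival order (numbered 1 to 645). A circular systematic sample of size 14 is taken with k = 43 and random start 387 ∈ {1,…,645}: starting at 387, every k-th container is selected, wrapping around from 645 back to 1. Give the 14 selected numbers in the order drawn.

387, 430, 473, 516, 559, 602, 645, 43, 86, 129, 172, 215, 258, 301

Selection 1: 387
Selection 2: 387 + 43 = 430
Selection 3: 430 + 43 = 473
Selection 4: 473 + 43 = 516
Selection 5: 516 + 43 = 559
Selection 6: 559 + 43 = 602
Selection 7: 602 + 43 = 645
Selection 8: 645 + 43 = 688 → 688 − 645 = 43
Selection 9: 43 + 43 = 86
Selection 10: 86 + 43 = 129
Selection 11: 129 + 43 = 172
Selection 12: 172 + 43 = 215
Selection 13: 215 + 43 = 258
Selection 14: 258 + 43 = 301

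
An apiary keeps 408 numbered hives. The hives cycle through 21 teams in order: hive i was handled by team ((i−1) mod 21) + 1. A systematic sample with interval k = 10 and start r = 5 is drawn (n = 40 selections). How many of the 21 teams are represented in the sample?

21

Consecutive selections differ by k = 10, so their team numbers differ by 10 mod 21 = 10.
gcd(10, 21) = 1, so the sample visits 21/1 = 21 distinct residues mod 21.
Start 5 is team 5; the teams hit are 1, 2, 3, 4, 5, 6, 7, 8, 9, 10, 11, 12, 13, 14, 15, 16, 17, 18, 19, 20, 21.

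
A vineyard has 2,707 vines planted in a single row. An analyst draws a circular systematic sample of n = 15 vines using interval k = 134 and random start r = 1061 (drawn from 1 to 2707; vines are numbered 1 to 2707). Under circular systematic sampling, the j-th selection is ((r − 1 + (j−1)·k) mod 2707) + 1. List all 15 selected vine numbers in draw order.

Selection 1: 1061
Selection 2: 1061 + 134 = 1195
Selection 3: 1195 + 134 = 1329
Selection 4: 1329 + 134 = 1463
Selection 5: 1463 + 134 = 1597
Selection 6: 1597 + 134 = 1731
Selection 7: 1731 + 134 = 1865
Selection 8: 1865 + 134 = 1999
Selection 9: 1999 + 134 = 2133
Selection 10: 2133 + 134 = 2267
Selection 11: 2267 + 134 = 2401
Selection 12: 2401 + 134 = 2535
Selection 13: 2535 + 134 = 2669
Selection 14: 2669 + 134 = 2803 → 2803 − 2707 = 96
Selection 15: 96 + 134 = 230

1061, 1195, 1329, 1463, 1597, 1731, 1865, 1999, 2133, 2267, 2401, 2535, 2669, 96, 230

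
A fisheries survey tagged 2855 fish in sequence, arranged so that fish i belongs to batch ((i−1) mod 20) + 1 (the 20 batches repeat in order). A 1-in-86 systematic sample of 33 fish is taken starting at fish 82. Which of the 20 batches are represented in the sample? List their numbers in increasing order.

2, 4, 6, 8, 10, 12, 14, 16, 18, 20

Consecutive selections differ by k = 86, so their batch numbers differ by 86 mod 20 = 6.
gcd(86, 20) = 2, so the sample visits 20/2 = 10 distinct residues mod 20.
Start 82 is batch 2; the batches hit are 2, 4, 6, 8, 10, 12, 14, 16, 18, 20.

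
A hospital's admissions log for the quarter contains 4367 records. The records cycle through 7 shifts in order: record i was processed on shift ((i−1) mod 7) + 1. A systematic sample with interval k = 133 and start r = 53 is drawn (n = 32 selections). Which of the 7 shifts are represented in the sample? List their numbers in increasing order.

4

Consecutive selections differ by k = 133, so their shift numbers differ by 133 mod 7 = 0.
gcd(133, 7) = 7, so the sample visits 7/7 = 1 distinct residues mod 7.
Start 53 is shift 4; the shifts hit are 4.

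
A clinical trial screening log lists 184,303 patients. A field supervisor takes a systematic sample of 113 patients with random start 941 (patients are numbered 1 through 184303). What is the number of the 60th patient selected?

97170

k = 184303/113 = 1631
60th selection = r + (60−1)·k = 941 + 59×1631 = 941 + 96229 = 97170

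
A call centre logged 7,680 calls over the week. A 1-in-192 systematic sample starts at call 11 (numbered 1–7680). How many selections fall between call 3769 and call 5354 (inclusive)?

k = 192
First selection ≥ 3769: 11 + ⌈(3769−11)/192⌉·192 = 11 + 20×192 = 3851
Last selection ≤ 5354: 11 + ⌊(5354−11)/192⌋·192 = 11 + 27×192 = 5195
Count = 27 − 20 + 1 = 8

8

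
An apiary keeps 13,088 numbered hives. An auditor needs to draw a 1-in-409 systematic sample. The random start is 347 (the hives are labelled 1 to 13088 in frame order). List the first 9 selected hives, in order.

hive 1: 347
hive 2: 347 + 409 = 756
hive 3: 756 + 409 = 1165
hive 4: 1165 + 409 = 1574
hive 5: 1574 + 409 = 1983
hive 6: 1983 + 409 = 2392
hive 7: 2392 + 409 = 2801
hive 8: 2801 + 409 = 3210
hive 9: 3210 + 409 = 3619

347, 756, 1165, 1574, 1983, 2392, 2801, 3210, 3619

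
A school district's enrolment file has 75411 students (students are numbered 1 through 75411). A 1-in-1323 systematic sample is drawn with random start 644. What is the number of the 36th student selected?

k = 1323
36th selection = r + (36−1)·k = 644 + 35×1323 = 644 + 46305 = 46949

46949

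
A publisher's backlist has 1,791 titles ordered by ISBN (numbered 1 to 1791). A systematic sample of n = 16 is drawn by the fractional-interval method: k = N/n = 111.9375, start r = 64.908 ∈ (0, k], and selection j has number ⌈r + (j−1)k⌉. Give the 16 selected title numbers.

65, 177, 289, 401, 513, 625, 737, 849, 961, 1073, 1185, 1297, 1409, 1521, 1633, 1744

j=1: r + 0k = 64.908 → ⌈·⌉ = 65
j=2: r + 1k = 176.8455 → ⌈·⌉ = 177
j=3: r + 2k = 288.783 → ⌈·⌉ = 289
j=4: r + 3k = 400.7205 → ⌈·⌉ = 401
j=5: r + 4k = 512.658 → ⌈·⌉ = 513
j=6: r + 5k = 624.5955 → ⌈·⌉ = 625
j=7: r + 6k = 736.533 → ⌈·⌉ = 737
j=8: r + 7k = 848.4705 → ⌈·⌉ = 849
j=9: r + 8k = 960.408 → ⌈·⌉ = 961
j=10: r + 9k = 1072.3455 → ⌈·⌉ = 1073
j=11: r + 10k = 1184.283 → ⌈·⌉ = 1185
j=12: r + 11k = 1296.2205 → ⌈·⌉ = 1297
j=13: r + 12k = 1408.158 → ⌈·⌉ = 1409
j=14: r + 13k = 1520.0955 → ⌈·⌉ = 1521
j=15: r + 14k = 1632.033 → ⌈·⌉ = 1633
j=16: r + 15k = 1743.9705 → ⌈·⌉ = 1744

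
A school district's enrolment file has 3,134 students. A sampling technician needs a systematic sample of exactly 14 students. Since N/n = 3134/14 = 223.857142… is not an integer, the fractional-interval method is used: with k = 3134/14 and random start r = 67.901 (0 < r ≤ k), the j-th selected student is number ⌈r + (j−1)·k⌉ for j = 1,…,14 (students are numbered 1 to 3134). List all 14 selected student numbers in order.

j=1: r + 0k = 67.901 → ⌈·⌉ = 68
j=2: r + 1k = 291.758142… → ⌈·⌉ = 292
j=3: r + 2k = 515.615285… → ⌈·⌉ = 516
j=4: r + 3k = 739.472428… → ⌈·⌉ = 740
j=5: r + 4k = 963.329571… → ⌈·⌉ = 964
j=6: r + 5k = 1187.186714… → ⌈·⌉ = 1188
j=7: r + 6k = 1411.043857… → ⌈·⌉ = 1412
j=8: r + 7k = 1634.901 → ⌈·⌉ = 1635
j=9: r + 8k = 1858.758142… → ⌈·⌉ = 1859
j=10: r + 9k = 2082.615285… → ⌈·⌉ = 2083
j=11: r + 10k = 2306.472428… → ⌈·⌉ = 2307
j=12: r + 11k = 2530.329571… → ⌈·⌉ = 2531
j=13: r + 12k = 2754.186714… → ⌈·⌉ = 2755
j=14: r + 13k = 2978.043857… → ⌈·⌉ = 2979

68, 292, 516, 740, 964, 1188, 1412, 1635, 1859, 2083, 2307, 2531, 2755, 2979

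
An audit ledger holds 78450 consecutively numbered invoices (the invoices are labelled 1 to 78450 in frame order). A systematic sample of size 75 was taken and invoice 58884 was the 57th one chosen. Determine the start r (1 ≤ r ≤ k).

k = 78450/75 = 1046
r = 58884 − (57−1)×1046 = 58884 − 58576 = 308

308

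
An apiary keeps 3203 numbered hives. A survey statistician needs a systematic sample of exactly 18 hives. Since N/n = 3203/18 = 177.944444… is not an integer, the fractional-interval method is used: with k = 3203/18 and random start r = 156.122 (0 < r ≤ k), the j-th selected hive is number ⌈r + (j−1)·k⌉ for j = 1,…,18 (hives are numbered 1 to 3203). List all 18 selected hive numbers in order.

j=1: r + 0k = 156.122 → ⌈·⌉ = 157
j=2: r + 1k = 334.066444… → ⌈·⌉ = 335
j=3: r + 2k = 512.010888… → ⌈·⌉ = 513
j=4: r + 3k = 689.955333… → ⌈·⌉ = 690
j=5: r + 4k = 867.899777… → ⌈·⌉ = 868
j=6: r + 5k = 1045.844222… → ⌈·⌉ = 1046
j=7: r + 6k = 1223.788666… → ⌈·⌉ = 1224
j=8: r + 7k = 1401.733111… → ⌈·⌉ = 1402
j=9: r + 8k = 1579.677555… → ⌈·⌉ = 1580
j=10: r + 9k = 1757.622 → ⌈·⌉ = 1758
j=11: r + 10k = 1935.566444… → ⌈·⌉ = 1936
j=12: r + 11k = 2113.510888… → ⌈·⌉ = 2114
j=13: r + 12k = 2291.455333… → ⌈·⌉ = 2292
j=14: r + 13k = 2469.399777… → ⌈·⌉ = 2470
j=15: r + 14k = 2647.344222… → ⌈·⌉ = 2648
j=16: r + 15k = 2825.288666… → ⌈·⌉ = 2826
j=17: r + 16k = 3003.233111… → ⌈·⌉ = 3004
j=18: r + 17k = 3181.177555… → ⌈·⌉ = 3182

157, 335, 513, 690, 868, 1046, 1224, 1402, 1580, 1758, 1936, 2114, 2292, 2470, 2648, 2826, 3004, 3182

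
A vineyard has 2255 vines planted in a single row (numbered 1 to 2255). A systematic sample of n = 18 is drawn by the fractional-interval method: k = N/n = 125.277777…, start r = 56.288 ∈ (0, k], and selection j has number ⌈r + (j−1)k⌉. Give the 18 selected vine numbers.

j=1: r + 0k = 56.288 → ⌈·⌉ = 57
j=2: r + 1k = 181.565777… → ⌈·⌉ = 182
j=3: r + 2k = 306.843555… → ⌈·⌉ = 307
j=4: r + 3k = 432.121333… → ⌈·⌉ = 433
j=5: r + 4k = 557.399111… → ⌈·⌉ = 558
j=6: r + 5k = 682.676888… → ⌈·⌉ = 683
j=7: r + 6k = 807.954666… → ⌈·⌉ = 808
j=8: r + 7k = 933.232444… → ⌈·⌉ = 934
j=9: r + 8k = 1058.510222… → ⌈·⌉ = 1059
j=10: r + 9k = 1183.788 → ⌈·⌉ = 1184
j=11: r + 10k = 1309.065777… → ⌈·⌉ = 1310
j=12: r + 11k = 1434.343555… → ⌈·⌉ = 1435
j=13: r + 12k = 1559.621333… → ⌈·⌉ = 1560
j=14: r + 13k = 1684.899111… → ⌈·⌉ = 1685
j=15: r + 14k = 1810.176888… → ⌈·⌉ = 1811
j=16: r + 15k = 1935.454666… → ⌈·⌉ = 1936
j=17: r + 16k = 2060.732444… → ⌈·⌉ = 2061
j=18: r + 17k = 2186.010222… → ⌈·⌉ = 2187

57, 182, 307, 433, 558, 683, 808, 934, 1059, 1184, 1310, 1435, 1560, 1685, 1811, 1936, 2061, 2187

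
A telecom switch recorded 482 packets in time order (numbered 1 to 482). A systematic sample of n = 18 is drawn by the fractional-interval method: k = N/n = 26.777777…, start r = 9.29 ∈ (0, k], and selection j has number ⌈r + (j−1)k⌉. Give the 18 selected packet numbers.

10, 37, 63, 90, 117, 144, 170, 197, 224, 251, 278, 304, 331, 358, 385, 411, 438, 465

j=1: r + 0k = 9.29 → ⌈·⌉ = 10
j=2: r + 1k = 36.067777… → ⌈·⌉ = 37
j=3: r + 2k = 62.845555… → ⌈·⌉ = 63
j=4: r + 3k = 89.623333… → ⌈·⌉ = 90
j=5: r + 4k = 116.401111… → ⌈·⌉ = 117
j=6: r + 5k = 143.178888… → ⌈·⌉ = 144
j=7: r + 6k = 169.956666… → ⌈·⌉ = 170
j=8: r + 7k = 196.734444… → ⌈·⌉ = 197
j=9: r + 8k = 223.512222… → ⌈·⌉ = 224
j=10: r + 9k = 250.29 → ⌈·⌉ = 251
j=11: r + 10k = 277.067777… → ⌈·⌉ = 278
j=12: r + 11k = 303.845555… → ⌈·⌉ = 304
j=13: r + 12k = 330.623333… → ⌈·⌉ = 331
j=14: r + 13k = 357.401111… → ⌈·⌉ = 358
j=15: r + 14k = 384.178888… → ⌈·⌉ = 385
j=16: r + 15k = 410.956666… → ⌈·⌉ = 411
j=17: r + 16k = 437.734444… → ⌈·⌉ = 438
j=18: r + 17k = 464.512222… → ⌈·⌉ = 465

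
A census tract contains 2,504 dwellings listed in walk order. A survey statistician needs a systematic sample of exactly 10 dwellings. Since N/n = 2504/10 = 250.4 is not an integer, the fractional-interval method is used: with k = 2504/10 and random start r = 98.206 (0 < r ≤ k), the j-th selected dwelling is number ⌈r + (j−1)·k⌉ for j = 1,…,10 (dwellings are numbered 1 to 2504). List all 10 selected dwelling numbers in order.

j=1: r + 0k = 98.206 → ⌈·⌉ = 99
j=2: r + 1k = 348.606 → ⌈·⌉ = 349
j=3: r + 2k = 599.006 → ⌈·⌉ = 600
j=4: r + 3k = 849.406 → ⌈·⌉ = 850
j=5: r + 4k = 1099.806 → ⌈·⌉ = 1100
j=6: r + 5k = 1350.206 → ⌈·⌉ = 1351
j=7: r + 6k = 1600.606 → ⌈·⌉ = 1601
j=8: r + 7k = 1851.006 → ⌈·⌉ = 1852
j=9: r + 8k = 2101.406 → ⌈·⌉ = 2102
j=10: r + 9k = 2351.806 → ⌈·⌉ = 2352

99, 349, 600, 850, 1100, 1351, 1601, 1852, 2102, 2352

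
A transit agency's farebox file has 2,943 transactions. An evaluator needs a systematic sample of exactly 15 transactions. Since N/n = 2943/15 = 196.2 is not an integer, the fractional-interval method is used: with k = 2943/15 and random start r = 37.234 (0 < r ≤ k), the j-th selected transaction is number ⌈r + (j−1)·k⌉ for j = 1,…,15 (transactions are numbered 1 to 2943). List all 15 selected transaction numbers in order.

38, 234, 430, 626, 823, 1019, 1215, 1411, 1607, 1804, 2000, 2196, 2392, 2588, 2785

j=1: r + 0k = 37.234 → ⌈·⌉ = 38
j=2: r + 1k = 233.434 → ⌈·⌉ = 234
j=3: r + 2k = 429.634 → ⌈·⌉ = 430
j=4: r + 3k = 625.834 → ⌈·⌉ = 626
j=5: r + 4k = 822.034 → ⌈·⌉ = 823
j=6: r + 5k = 1018.234 → ⌈·⌉ = 1019
j=7: r + 6k = 1214.434 → ⌈·⌉ = 1215
j=8: r + 7k = 1410.634 → ⌈·⌉ = 1411
j=9: r + 8k = 1606.834 → ⌈·⌉ = 1607
j=10: r + 9k = 1803.034 → ⌈·⌉ = 1804
j=11: r + 10k = 1999.234 → ⌈·⌉ = 2000
j=12: r + 11k = 2195.434 → ⌈·⌉ = 2196
j=13: r + 12k = 2391.634 → ⌈·⌉ = 2392
j=14: r + 13k = 2587.834 → ⌈·⌉ = 2588
j=15: r + 14k = 2784.034 → ⌈·⌉ = 2785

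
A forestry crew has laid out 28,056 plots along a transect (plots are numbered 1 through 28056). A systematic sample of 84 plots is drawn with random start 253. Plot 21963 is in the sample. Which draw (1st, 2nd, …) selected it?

k = 28056/84 = 334
position = (21963 − 253)/334 + 1 = 21710/334 + 1 = 65 + 1 = 66

66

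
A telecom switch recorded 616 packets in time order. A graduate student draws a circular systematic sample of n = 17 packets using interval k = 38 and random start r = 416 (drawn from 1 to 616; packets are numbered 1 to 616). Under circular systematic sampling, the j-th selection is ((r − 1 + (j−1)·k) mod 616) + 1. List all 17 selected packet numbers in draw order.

416, 454, 492, 530, 568, 606, 28, 66, 104, 142, 180, 218, 256, 294, 332, 370, 408

Selection 1: 416
Selection 2: 416 + 38 = 454
Selection 3: 454 + 38 = 492
Selection 4: 492 + 38 = 530
Selection 5: 530 + 38 = 568
Selection 6: 568 + 38 = 606
Selection 7: 606 + 38 = 644 → 644 − 616 = 28
Selection 8: 28 + 38 = 66
Selection 9: 66 + 38 = 104
Selection 10: 104 + 38 = 142
Selection 11: 142 + 38 = 180
Selection 12: 180 + 38 = 218
Selection 13: 218 + 38 = 256
Selection 14: 256 + 38 = 294
Selection 15: 294 + 38 = 332
Selection 16: 332 + 38 = 370
Selection 17: 370 + 38 = 408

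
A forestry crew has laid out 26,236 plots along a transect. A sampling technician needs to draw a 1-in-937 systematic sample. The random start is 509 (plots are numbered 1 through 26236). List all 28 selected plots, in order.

509, 1446, 2383, 3320, 4257, 5194, 6131, 7068, 8005, 8942, 9879, 10816, 11753, 12690, 13627, 14564, 15501, 16438, 17375, 18312, 19249, 20186, 21123, 22060, 22997, 23934, 24871, 25808

plot 1: 509
plot 2: 509 + 937 = 1446
plot 3: 1446 + 937 = 2383
plot 4: 2383 + 937 = 3320
plot 5: 3320 + 937 = 4257
plot 6: 4257 + 937 = 5194
plot 7: 5194 + 937 = 6131
plot 8: 6131 + 937 = 7068
plot 9: 7068 + 937 = 8005
plot 10: 8005 + 937 = 8942
plot 11: 8942 + 937 = 9879
plot 12: 9879 + 937 = 10816
plot 13: 10816 + 937 = 11753
plot 14: 11753 + 937 = 12690
plot 15: 12690 + 937 = 13627
plot 16: 13627 + 937 = 14564
plot 17: 14564 + 937 = 15501
plot 18: 15501 + 937 = 16438
plot 19: 16438 + 937 = 17375
plot 20: 17375 + 937 = 18312
plot 21: 18312 + 937 = 19249
plot 22: 19249 + 937 = 20186
plot 23: 20186 + 937 = 21123
plot 24: 21123 + 937 = 22060
plot 25: 22060 + 937 = 22997
plot 26: 22997 + 937 = 23934
plot 27: 23934 + 937 = 24871
plot 28: 24871 + 937 = 25808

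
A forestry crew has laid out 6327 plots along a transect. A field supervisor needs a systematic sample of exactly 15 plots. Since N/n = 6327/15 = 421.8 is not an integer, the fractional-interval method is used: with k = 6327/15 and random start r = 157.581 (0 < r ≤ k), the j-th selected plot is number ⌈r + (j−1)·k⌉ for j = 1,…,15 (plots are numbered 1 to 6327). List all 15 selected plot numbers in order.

j=1: r + 0k = 157.581 → ⌈·⌉ = 158
j=2: r + 1k = 579.381 → ⌈·⌉ = 580
j=3: r + 2k = 1001.181 → ⌈·⌉ = 1002
j=4: r + 3k = 1422.981 → ⌈·⌉ = 1423
j=5: r + 4k = 1844.781 → ⌈·⌉ = 1845
j=6: r + 5k = 2266.581 → ⌈·⌉ = 2267
j=7: r + 6k = 2688.381 → ⌈·⌉ = 2689
j=8: r + 7k = 3110.181 → ⌈·⌉ = 3111
j=9: r + 8k = 3531.981 → ⌈·⌉ = 3532
j=10: r + 9k = 3953.781 → ⌈·⌉ = 3954
j=11: r + 10k = 4375.581 → ⌈·⌉ = 4376
j=12: r + 11k = 4797.381 → ⌈·⌉ = 4798
j=13: r + 12k = 5219.181 → ⌈·⌉ = 5220
j=14: r + 13k = 5640.981 → ⌈·⌉ = 5641
j=15: r + 14k = 6062.781 → ⌈·⌉ = 6063

158, 580, 1002, 1423, 1845, 2267, 2689, 3111, 3532, 3954, 4376, 4798, 5220, 5641, 6063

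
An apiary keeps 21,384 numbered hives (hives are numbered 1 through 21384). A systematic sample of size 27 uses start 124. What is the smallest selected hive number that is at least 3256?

3292

k = 21384/27 = 792
Steps past start: ⌈(3256 − 124)/792⌉ = ⌈3132/792⌉ = 4
Selected hive: 124 + 4×792 = 3292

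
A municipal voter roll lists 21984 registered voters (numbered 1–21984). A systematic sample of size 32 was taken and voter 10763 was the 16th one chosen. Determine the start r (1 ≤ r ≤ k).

k = 21984/32 = 687
r = 10763 − (16−1)×687 = 10763 − 10305 = 458

458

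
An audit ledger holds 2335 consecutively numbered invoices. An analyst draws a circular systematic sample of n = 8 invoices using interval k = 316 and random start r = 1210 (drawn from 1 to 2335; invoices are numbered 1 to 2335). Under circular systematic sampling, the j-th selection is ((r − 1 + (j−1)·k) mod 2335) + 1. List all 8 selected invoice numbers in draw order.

1210, 1526, 1842, 2158, 139, 455, 771, 1087

Selection 1: 1210
Selection 2: 1210 + 316 = 1526
Selection 3: 1526 + 316 = 1842
Selection 4: 1842 + 316 = 2158
Selection 5: 2158 + 316 = 2474 → 2474 − 2335 = 139
Selection 6: 139 + 316 = 455
Selection 7: 455 + 316 = 771
Selection 8: 771 + 316 = 1087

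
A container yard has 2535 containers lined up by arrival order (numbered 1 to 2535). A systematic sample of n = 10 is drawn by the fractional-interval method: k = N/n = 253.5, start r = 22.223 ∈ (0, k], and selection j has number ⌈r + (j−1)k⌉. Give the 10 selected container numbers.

23, 276, 530, 783, 1037, 1290, 1544, 1797, 2051, 2304

j=1: r + 0k = 22.223 → ⌈·⌉ = 23
j=2: r + 1k = 275.723 → ⌈·⌉ = 276
j=3: r + 2k = 529.223 → ⌈·⌉ = 530
j=4: r + 3k = 782.723 → ⌈·⌉ = 783
j=5: r + 4k = 1036.223 → ⌈·⌉ = 1037
j=6: r + 5k = 1289.723 → ⌈·⌉ = 1290
j=7: r + 6k = 1543.223 → ⌈·⌉ = 1544
j=8: r + 7k = 1796.723 → ⌈·⌉ = 1797
j=9: r + 8k = 2050.223 → ⌈·⌉ = 2051
j=10: r + 9k = 2303.723 → ⌈·⌉ = 2304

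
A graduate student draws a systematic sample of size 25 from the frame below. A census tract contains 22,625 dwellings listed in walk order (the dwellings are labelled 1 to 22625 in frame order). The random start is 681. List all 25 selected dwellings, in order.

681, 1586, 2491, 3396, 4301, 5206, 6111, 7016, 7921, 8826, 9731, 10636, 11541, 12446, 13351, 14256, 15161, 16066, 16971, 17876, 18781, 19686, 20591, 21496, 22401

k = N/n = 22625/25 = 905
dwelling 1: 681
dwelling 2: 681 + 905 = 1586
dwelling 3: 1586 + 905 = 2491
dwelling 4: 2491 + 905 = 3396
dwelling 5: 3396 + 905 = 4301
dwelling 6: 4301 + 905 = 5206
dwelling 7: 5206 + 905 = 6111
dwelling 8: 6111 + 905 = 7016
dwelling 9: 7016 + 905 = 7921
dwelling 10: 7921 + 905 = 8826
dwelling 11: 8826 + 905 = 9731
dwelling 12: 9731 + 905 = 10636
dwelling 13: 10636 + 905 = 11541
dwelling 14: 11541 + 905 = 12446
dwelling 15: 12446 + 905 = 13351
dwelling 16: 13351 + 905 = 14256
dwelling 17: 14256 + 905 = 15161
dwelling 18: 15161 + 905 = 16066
dwelling 19: 16066 + 905 = 16971
dwelling 20: 16971 + 905 = 17876
dwelling 21: 17876 + 905 = 18781
dwelling 22: 18781 + 905 = 19686
dwelling 23: 19686 + 905 = 20591
dwelling 24: 20591 + 905 = 21496
dwelling 25: 21496 + 905 = 22401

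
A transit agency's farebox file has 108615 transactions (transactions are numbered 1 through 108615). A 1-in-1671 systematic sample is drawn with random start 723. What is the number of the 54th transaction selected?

k = 1671
54th selection = r + (54−1)·k = 723 + 53×1671 = 723 + 88563 = 89286

89286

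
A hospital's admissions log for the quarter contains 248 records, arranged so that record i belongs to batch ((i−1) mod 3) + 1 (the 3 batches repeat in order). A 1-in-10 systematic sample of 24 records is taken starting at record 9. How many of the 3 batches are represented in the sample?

Consecutive selections differ by k = 10, so their batch numbers differ by 10 mod 3 = 1.
gcd(10, 3) = 1, so the sample visits 3/1 = 3 distinct residues mod 3.
Start 9 is batch 3; the batches hit are 1, 2, 3.

3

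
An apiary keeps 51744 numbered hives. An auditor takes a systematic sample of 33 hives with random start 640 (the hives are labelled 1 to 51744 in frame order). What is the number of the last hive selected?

k = 51744/33 = 1568
33rd selection = r + (33−1)·k = 640 + 32×1568 = 640 + 50176 = 50816

50816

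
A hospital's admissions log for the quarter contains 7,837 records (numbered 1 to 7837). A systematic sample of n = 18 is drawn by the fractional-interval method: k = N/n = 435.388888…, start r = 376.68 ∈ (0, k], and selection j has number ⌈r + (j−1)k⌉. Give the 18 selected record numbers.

377, 813, 1248, 1683, 2119, 2554, 2990, 3425, 3860, 4296, 4731, 5166, 5602, 6037, 6473, 6908, 7343, 7779

j=1: r + 0k = 376.68 → ⌈·⌉ = 377
j=2: r + 1k = 812.068888… → ⌈·⌉ = 813
j=3: r + 2k = 1247.457777… → ⌈·⌉ = 1248
j=4: r + 3k = 1682.846666… → ⌈·⌉ = 1683
j=5: r + 4k = 2118.235555… → ⌈·⌉ = 2119
j=6: r + 5k = 2553.624444… → ⌈·⌉ = 2554
j=7: r + 6k = 2989.013333… → ⌈·⌉ = 2990
j=8: r + 7k = 3424.402222… → ⌈·⌉ = 3425
j=9: r + 8k = 3859.791111… → ⌈·⌉ = 3860
j=10: r + 9k = 4295.18 → ⌈·⌉ = 4296
j=11: r + 10k = 4730.568888… → ⌈·⌉ = 4731
j=12: r + 11k = 5165.957777… → ⌈·⌉ = 5166
j=13: r + 12k = 5601.346666… → ⌈·⌉ = 5602
j=14: r + 13k = 6036.735555… → ⌈·⌉ = 6037
j=15: r + 14k = 6472.124444… → ⌈·⌉ = 6473
j=16: r + 15k = 6907.513333… → ⌈·⌉ = 6908
j=17: r + 16k = 7342.902222… → ⌈·⌉ = 7343
j=18: r + 17k = 7778.291111… → ⌈·⌉ = 7779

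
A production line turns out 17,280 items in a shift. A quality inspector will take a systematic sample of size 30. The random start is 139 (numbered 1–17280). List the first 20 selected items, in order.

k = N/n = 17280/30 = 576
item 1: 139
item 2: 139 + 576 = 715
item 3: 715 + 576 = 1291
item 4: 1291 + 576 = 1867
item 5: 1867 + 576 = 2443
item 6: 2443 + 576 = 3019
item 7: 3019 + 576 = 3595
item 8: 3595 + 576 = 4171
item 9: 4171 + 576 = 4747
item 10: 4747 + 576 = 5323
item 11: 5323 + 576 = 5899
item 12: 5899 + 576 = 6475
item 13: 6475 + 576 = 7051
item 14: 7051 + 576 = 7627
item 15: 7627 + 576 = 8203
item 16: 8203 + 576 = 8779
item 17: 8779 + 576 = 9355
item 18: 9355 + 576 = 9931
item 19: 9931 + 576 = 10507
item 20: 10507 + 576 = 11083

139, 715, 1291, 1867, 2443, 3019, 3595, 4171, 4747, 5323, 5899, 6475, 7051, 7627, 8203, 8779, 9355, 9931, 10507, 11083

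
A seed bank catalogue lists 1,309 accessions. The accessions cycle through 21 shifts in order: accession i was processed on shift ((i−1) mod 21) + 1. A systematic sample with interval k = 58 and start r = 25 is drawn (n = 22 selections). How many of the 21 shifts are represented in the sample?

Consecutive selections differ by k = 58, so their shift numbers differ by 58 mod 21 = 16.
gcd(58, 21) = 1, so the sample visits 21/1 = 21 distinct residues mod 21.
Start 25 is shift 4; the shifts hit are 1, 2, 3, 4, 5, 6, 7, 8, 9, 10, 11, 12, 13, 14, 15, 16, 17, 18, 19, 20, 21.

21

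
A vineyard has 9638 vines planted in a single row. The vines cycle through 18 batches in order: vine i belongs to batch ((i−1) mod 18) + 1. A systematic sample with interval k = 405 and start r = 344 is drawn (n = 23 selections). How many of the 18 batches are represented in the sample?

Consecutive selections differ by k = 405, so their batch numbers differ by 405 mod 18 = 9.
gcd(405, 18) = 9, so the sample visits 18/9 = 2 distinct residues mod 18.
Start 344 is batch 2; the batches hit are 2, 11.

2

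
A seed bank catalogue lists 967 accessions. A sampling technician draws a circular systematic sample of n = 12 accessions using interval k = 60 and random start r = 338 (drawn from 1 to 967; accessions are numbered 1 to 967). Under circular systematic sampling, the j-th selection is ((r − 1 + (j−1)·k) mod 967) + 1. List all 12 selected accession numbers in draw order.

Selection 1: 338
Selection 2: 338 + 60 = 398
Selection 3: 398 + 60 = 458
Selection 4: 458 + 60 = 518
Selection 5: 518 + 60 = 578
Selection 6: 578 + 60 = 638
Selection 7: 638 + 60 = 698
Selection 8: 698 + 60 = 758
Selection 9: 758 + 60 = 818
Selection 10: 818 + 60 = 878
Selection 11: 878 + 60 = 938
Selection 12: 938 + 60 = 998 → 998 − 967 = 31

338, 398, 458, 518, 578, 638, 698, 758, 818, 878, 938, 31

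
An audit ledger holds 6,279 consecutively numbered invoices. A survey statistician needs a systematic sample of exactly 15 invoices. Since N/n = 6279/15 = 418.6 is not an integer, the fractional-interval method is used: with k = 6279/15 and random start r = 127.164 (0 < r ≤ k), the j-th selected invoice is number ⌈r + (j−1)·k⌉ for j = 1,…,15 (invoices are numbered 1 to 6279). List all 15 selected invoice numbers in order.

128, 546, 965, 1383, 1802, 2221, 2639, 3058, 3476, 3895, 4314, 4732, 5151, 5569, 5988

j=1: r + 0k = 127.164 → ⌈·⌉ = 128
j=2: r + 1k = 545.764 → ⌈·⌉ = 546
j=3: r + 2k = 964.364 → ⌈·⌉ = 965
j=4: r + 3k = 1382.964 → ⌈·⌉ = 1383
j=5: r + 4k = 1801.564 → ⌈·⌉ = 1802
j=6: r + 5k = 2220.164 → ⌈·⌉ = 2221
j=7: r + 6k = 2638.764 → ⌈·⌉ = 2639
j=8: r + 7k = 3057.364 → ⌈·⌉ = 3058
j=9: r + 8k = 3475.964 → ⌈·⌉ = 3476
j=10: r + 9k = 3894.564 → ⌈·⌉ = 3895
j=11: r + 10k = 4313.164 → ⌈·⌉ = 4314
j=12: r + 11k = 4731.764 → ⌈·⌉ = 4732
j=13: r + 12k = 5150.364 → ⌈·⌉ = 5151
j=14: r + 13k = 5568.964 → ⌈·⌉ = 5569
j=15: r + 14k = 5987.564 → ⌈·⌉ = 5988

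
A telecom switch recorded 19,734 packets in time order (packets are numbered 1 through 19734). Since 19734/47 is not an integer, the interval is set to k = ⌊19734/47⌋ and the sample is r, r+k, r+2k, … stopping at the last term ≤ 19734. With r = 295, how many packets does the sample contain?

k = ⌊19734/47⌋ = 419
Achieved size = ⌊(19734 − 295)/419⌋ + 1 = ⌊19439/419⌋ + 1 = 46 + 1 = 47
(last selection: 295 + 46×419 = 19569 ≤ 19734; next would be 19988 > 19734)

47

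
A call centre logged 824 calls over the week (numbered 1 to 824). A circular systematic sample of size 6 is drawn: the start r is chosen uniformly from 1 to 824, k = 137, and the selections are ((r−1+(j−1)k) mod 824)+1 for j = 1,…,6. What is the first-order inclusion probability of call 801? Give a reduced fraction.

3/412

For each position j, as r ranges over 1…824 the j-th selection hits every call exactly once, so call 801 is selected for exactly 6 of the 824 starts.
Inclusion probability = 6/824 = 3/412.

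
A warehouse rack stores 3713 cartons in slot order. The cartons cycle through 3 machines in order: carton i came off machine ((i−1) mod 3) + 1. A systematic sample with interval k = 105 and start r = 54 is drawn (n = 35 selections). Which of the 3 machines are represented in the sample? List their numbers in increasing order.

Consecutive selections differ by k = 105, so their machine numbers differ by 105 mod 3 = 0.
gcd(105, 3) = 3, so the sample visits 3/3 = 1 distinct residues mod 3.
Start 54 is machine 3; the machines hit are 3.

3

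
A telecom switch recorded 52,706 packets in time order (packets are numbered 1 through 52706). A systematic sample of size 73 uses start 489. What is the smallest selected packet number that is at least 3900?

4099

k = 52706/73 = 722
Steps past start: ⌈(3900 − 489)/722⌉ = ⌈3411/722⌉ = 5
Selected packet: 489 + 5×722 = 4099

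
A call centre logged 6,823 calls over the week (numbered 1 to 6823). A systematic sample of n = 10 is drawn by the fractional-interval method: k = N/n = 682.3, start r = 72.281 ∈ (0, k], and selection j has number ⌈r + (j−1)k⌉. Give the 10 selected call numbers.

73, 755, 1437, 2120, 2802, 3484, 4167, 4849, 5531, 6213

j=1: r + 0k = 72.281 → ⌈·⌉ = 73
j=2: r + 1k = 754.581 → ⌈·⌉ = 755
j=3: r + 2k = 1436.881 → ⌈·⌉ = 1437
j=4: r + 3k = 2119.181 → ⌈·⌉ = 2120
j=5: r + 4k = 2801.481 → ⌈·⌉ = 2802
j=6: r + 5k = 3483.781 → ⌈·⌉ = 3484
j=7: r + 6k = 4166.081 → ⌈·⌉ = 4167
j=8: r + 7k = 4848.381 → ⌈·⌉ = 4849
j=9: r + 8k = 5530.681 → ⌈·⌉ = 5531
j=10: r + 9k = 6212.981 → ⌈·⌉ = 6213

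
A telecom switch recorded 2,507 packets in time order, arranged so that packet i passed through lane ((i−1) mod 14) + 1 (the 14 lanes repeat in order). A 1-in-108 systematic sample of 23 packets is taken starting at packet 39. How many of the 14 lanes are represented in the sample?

Consecutive selections differ by k = 108, so their lane numbers differ by 108 mod 14 = 10.
gcd(108, 14) = 2, so the sample visits 14/2 = 7 distinct residues mod 14.
Start 39 is lane 11; the lanes hit are 1, 3, 5, 7, 9, 11, 13.

7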